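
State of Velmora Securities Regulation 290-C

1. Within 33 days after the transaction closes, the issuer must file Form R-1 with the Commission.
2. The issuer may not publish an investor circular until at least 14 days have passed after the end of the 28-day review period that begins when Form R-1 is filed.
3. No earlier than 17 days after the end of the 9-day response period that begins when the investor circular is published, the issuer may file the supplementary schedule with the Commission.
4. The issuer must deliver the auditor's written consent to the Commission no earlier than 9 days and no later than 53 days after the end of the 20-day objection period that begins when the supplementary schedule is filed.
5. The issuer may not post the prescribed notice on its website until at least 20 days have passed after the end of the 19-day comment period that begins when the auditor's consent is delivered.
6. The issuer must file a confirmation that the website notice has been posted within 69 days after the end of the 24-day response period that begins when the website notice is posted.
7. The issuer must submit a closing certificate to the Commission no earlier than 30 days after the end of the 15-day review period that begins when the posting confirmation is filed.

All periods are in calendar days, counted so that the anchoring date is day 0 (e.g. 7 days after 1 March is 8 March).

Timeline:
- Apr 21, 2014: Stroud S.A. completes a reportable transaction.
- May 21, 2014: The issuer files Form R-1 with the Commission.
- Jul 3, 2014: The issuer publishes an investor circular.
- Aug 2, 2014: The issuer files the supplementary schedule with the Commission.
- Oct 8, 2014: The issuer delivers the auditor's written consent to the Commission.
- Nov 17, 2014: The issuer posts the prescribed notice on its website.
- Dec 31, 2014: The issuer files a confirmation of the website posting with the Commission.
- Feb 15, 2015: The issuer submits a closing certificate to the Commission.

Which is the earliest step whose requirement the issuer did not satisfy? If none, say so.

None — every step was satisfied

Step 1 — counting 33 days from Apr 21, 2014 (when the transaction closes) gives a deadline of May 24, 2014; completed May 21, 2014, before the deadline.
Step 2 — must wait 14 days from Jun 18, 2014 (end of the 28-day review period, which began when Form R-1 is filed on May 21, 2014), so not before Jul 2, 2014; Jul 3, 2014 is on or after that date.
Step 3 — must wait 17 days from Jul 12, 2014 (end of the 9-day response period, which began when the investor circular is published on Jul 3, 2014), so not before Jul 29, 2014; Aug 2, 2014 is on or after that date.
Step 4 — 9 and 53 days from Aug 22, 2014 (end of the 20-day objection period, which began when the supplementary schedule is filed on Aug 2, 2014) are Aug 31, 2014 and Oct 14, 2014 respectively; Oct 8, 2014 falls inside that range.
Step 5 — must wait 20 days from Oct 27, 2014 (end of the 19-day comment period, which began when the auditor's consent is delivered on Oct 8, 2014), so not before Nov 16, 2014; done Nov 17, 2014, after the minimum wait.
Step 6 — counting 69 days from Dec 11, 2014 (end of the 24-day response period, which began when the website notice is posted on Nov 17, 2014) gives a deadline of Feb 18, 2015; completed Dec 31, 2014, before the deadline.
Step 7 — must wait 30 days from Jan 15, 2015 (end of the 15-day review period, which began when the posting confirmation is filed on Dec 31, 2014), so not before Feb 14, 2015; done Feb 15, 2015, after the minimum wait.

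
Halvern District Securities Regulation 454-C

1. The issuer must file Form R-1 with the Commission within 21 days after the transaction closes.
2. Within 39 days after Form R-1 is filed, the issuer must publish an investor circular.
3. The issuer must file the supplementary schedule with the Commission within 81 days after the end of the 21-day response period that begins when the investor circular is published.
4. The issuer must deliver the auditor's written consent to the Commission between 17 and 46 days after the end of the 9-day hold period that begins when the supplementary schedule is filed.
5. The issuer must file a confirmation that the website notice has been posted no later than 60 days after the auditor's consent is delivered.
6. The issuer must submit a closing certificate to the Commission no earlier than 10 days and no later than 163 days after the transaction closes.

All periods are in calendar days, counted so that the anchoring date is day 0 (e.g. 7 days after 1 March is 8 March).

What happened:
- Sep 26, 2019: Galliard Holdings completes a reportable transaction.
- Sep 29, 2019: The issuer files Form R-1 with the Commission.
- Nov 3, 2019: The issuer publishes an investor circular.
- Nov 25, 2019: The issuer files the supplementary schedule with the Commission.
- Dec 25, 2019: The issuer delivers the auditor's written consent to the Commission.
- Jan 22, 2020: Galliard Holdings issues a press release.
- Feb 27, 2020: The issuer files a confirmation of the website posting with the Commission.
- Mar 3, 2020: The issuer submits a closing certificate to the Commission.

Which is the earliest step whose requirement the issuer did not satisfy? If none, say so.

Step 1: 21 days after Sep 26, 2019 (when the transaction closes) is Oct 17, 2019; completed Sep 29, 2019, before the deadline.
Step 2: 39 days after Sep 29, 2019 (when Form R-1 is filed) is Nov 7, 2019; Nov 3, 2019 is within that limit.
Step 3: 81 days after Nov 24, 2019 (end of the 21-day response period, which began when the investor circular is published on Nov 3, 2019) is Feb 13, 2020; completed Nov 25, 2019, before the deadline.
Step 4: the window is 17–46 days after Dec 4, 2019 (end of the 9-day hold period, which began when the supplementary schedule is filed on Nov 25, 2019), so Dec 21, 2019 through Jan 19, 2020; done Dec 25, 2019 — within the window.
Step 5: 60 days after Dec 25, 2019 (when the auditor's consent is delivered) is Feb 23, 2020; Feb 27, 2020 misses that deadline by 4 days.
The procedure was therefore not followed at step 5.

Step 5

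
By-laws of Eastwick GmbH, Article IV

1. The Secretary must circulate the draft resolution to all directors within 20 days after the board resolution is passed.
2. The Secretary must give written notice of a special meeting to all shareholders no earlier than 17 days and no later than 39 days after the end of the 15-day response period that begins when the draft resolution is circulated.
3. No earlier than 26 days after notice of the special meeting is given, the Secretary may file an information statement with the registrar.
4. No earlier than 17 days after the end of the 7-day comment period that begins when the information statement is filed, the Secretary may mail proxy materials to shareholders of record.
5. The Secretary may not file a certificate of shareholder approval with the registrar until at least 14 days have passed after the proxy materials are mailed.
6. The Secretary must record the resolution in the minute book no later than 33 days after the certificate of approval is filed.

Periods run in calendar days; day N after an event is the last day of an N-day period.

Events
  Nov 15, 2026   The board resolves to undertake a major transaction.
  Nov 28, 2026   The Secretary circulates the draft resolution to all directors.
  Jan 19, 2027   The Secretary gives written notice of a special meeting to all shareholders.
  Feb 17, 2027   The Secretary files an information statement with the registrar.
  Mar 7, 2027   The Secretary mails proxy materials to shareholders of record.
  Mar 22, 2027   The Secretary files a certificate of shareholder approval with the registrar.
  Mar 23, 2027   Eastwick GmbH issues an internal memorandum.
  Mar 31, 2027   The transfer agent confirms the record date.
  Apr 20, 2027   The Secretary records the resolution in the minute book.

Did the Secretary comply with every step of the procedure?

(1) due by Nov 15, 2026 + 20 days = Dec 5, 2026; completed Nov 28, 2026, before the deadline.
(2) the permitted window runs from Dec 13, 2026 + 17 = Dec 30, 2026 to Dec 13, 2026 + 39 = Jan 21, 2027; done Jan 19, 2027, which is between those dates.
(3) permitted from Jan 19, 2027 + 26 days = Feb 14, 2027 onward; Feb 17, 2027 is on or after that date.
(4) permitted from Feb 24, 2027 + 17 days = Mar 13, 2027 onward; done Mar 7, 2027 — 6 days too early.

No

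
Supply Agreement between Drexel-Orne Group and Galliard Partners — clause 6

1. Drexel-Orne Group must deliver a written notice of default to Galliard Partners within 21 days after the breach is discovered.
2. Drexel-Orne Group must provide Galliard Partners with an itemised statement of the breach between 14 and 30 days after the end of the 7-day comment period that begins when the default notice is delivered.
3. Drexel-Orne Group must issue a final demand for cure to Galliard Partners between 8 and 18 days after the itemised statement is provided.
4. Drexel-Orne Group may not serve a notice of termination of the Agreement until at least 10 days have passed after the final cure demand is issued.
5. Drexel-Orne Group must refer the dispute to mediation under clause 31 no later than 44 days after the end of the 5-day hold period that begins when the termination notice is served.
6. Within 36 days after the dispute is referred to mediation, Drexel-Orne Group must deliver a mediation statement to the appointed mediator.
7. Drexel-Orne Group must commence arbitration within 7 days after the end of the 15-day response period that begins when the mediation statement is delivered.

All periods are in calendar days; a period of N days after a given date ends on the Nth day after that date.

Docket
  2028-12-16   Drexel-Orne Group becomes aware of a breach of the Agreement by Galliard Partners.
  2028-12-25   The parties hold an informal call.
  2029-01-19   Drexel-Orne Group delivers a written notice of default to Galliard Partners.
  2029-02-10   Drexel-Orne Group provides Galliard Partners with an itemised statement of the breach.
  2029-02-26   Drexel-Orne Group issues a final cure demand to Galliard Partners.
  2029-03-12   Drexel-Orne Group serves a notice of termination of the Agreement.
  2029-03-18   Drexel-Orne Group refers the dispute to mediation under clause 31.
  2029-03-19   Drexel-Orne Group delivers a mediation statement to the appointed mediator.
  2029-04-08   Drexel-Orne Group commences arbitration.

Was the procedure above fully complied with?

No

(1) due by 2028-12-16 + 21 days = 2029-01-06; done 2029-01-19 — 13 days late.
No need to go further; step 1 was not satisfied.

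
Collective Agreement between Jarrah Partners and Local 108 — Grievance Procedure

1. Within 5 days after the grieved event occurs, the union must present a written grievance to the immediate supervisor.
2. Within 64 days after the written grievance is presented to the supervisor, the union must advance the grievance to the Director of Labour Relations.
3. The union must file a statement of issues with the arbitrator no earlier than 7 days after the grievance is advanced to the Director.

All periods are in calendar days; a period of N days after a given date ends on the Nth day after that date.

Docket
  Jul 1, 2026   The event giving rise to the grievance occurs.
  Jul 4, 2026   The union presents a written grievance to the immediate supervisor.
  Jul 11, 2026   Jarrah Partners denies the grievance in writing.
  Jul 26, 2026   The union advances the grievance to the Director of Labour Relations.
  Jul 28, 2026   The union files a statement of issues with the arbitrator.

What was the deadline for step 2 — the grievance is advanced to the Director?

Step 2 runs from Jul 4, 2026, when the written grievance is presented to the supervisor. 64 days after Jul 4, 2026 is Sep 6, 2026.

Sep 6, 2026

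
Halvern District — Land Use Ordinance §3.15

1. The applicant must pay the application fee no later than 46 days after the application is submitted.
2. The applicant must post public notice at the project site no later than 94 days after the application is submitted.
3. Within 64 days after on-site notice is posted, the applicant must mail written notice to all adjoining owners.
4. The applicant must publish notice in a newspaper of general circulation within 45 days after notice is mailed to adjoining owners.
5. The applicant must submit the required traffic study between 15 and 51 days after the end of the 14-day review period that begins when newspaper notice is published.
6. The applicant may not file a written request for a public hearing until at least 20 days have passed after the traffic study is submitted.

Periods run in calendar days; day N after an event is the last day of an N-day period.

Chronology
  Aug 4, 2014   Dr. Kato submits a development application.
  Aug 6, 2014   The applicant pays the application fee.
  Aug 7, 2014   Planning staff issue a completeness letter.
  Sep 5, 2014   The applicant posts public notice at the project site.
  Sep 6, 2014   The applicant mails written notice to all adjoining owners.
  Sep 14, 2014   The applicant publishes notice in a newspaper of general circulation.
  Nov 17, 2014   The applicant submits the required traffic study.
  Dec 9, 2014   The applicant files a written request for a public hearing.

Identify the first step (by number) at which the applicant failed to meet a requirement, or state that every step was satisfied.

Step 1 — counting 46 days from Aug 4, 2014 (when the application is submitted) gives a deadline of Sep 19, 2014; Aug 6, 2014 is within that limit.
Step 2 — counting 94 days from Aug 4, 2014 (when the application is submitted) gives a deadline of Nov 6, 2014; done Sep 5, 2014 — timely.
Step 3 — counting 64 days from Sep 5, 2014 (when on-site notice is posted) gives a deadline of Nov 8, 2014; done Sep 6, 2014 — timely.
Step 4 — counting 45 days from Sep 6, 2014 (when notice is mailed to adjoining owners) gives a deadline of Oct 21, 2014; Sep 14, 2014 is within that limit.
Step 5 — 15 and 51 days from Sep 28, 2014 (end of the 14-day review period, which began when newspaper notice is published on Sep 14, 2014) are Oct 13, 2014 and Nov 18, 2014 respectively; done Nov 17, 2014, which is between those dates.
Step 6 — must wait 20 days from Nov 17, 2014 (when the traffic study is submitted), so not before Dec 7, 2014; Dec 9, 2014 is on or after that date.

None — every step was satisfied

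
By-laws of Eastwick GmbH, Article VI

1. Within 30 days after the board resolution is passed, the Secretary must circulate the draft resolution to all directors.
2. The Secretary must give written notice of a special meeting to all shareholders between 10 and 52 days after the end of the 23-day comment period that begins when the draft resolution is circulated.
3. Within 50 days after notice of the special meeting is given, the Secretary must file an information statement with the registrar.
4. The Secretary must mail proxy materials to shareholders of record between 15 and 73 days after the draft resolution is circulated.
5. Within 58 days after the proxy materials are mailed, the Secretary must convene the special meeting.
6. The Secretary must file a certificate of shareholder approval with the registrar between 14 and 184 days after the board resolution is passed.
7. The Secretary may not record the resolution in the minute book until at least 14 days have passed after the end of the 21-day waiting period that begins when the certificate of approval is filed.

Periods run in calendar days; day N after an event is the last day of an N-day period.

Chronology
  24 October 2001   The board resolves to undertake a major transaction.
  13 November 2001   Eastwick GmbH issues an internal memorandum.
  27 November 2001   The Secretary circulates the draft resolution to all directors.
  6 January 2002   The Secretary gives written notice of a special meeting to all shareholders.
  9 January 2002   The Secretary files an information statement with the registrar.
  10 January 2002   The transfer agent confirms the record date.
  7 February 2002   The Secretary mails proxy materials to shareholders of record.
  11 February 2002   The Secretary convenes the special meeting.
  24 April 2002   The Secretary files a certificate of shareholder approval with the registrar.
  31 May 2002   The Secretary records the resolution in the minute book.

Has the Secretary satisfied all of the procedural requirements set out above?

No

Step 1 — counting 30 days from 24 October 2001 (when the board resolution is passed) gives a deadline of 23 November 2001; 27 November 2001 misses that deadline by 4 days.
That is the first point of non-compliance.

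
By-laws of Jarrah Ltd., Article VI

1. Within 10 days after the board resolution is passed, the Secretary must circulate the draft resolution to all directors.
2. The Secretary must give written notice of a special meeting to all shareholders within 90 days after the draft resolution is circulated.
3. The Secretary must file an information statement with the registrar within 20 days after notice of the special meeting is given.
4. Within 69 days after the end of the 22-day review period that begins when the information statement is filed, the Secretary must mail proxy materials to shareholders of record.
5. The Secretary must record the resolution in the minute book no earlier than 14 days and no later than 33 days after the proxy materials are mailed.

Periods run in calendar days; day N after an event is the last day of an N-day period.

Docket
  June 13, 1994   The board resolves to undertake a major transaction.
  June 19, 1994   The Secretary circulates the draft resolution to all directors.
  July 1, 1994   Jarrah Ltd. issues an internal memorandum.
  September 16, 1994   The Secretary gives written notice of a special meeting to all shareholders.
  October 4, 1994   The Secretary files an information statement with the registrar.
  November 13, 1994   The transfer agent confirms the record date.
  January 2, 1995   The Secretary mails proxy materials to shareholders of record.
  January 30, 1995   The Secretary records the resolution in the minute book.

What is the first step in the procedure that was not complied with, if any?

(1) due by June 13, 1994 + 10 days = June 23, 1994; June 19, 1994 is within that limit.
(2) due by June 19, 1994 + 90 days = September 17, 1994; completed September 16, 1994, before the deadline.
(3) due by September 16, 1994 + 20 days = October 6, 1994; done October 4, 1994 — timely.
(4) due by October 26, 1994 + 69 days = January 3, 1995; done January 2, 1995 — timely.
(5) the permitted window runs from January 2, 1995 + 14 = January 16, 1995 to January 2, 1995 + 33 = February 4, 1995; done January 30, 1995 — within the window.

None — every step was satisfied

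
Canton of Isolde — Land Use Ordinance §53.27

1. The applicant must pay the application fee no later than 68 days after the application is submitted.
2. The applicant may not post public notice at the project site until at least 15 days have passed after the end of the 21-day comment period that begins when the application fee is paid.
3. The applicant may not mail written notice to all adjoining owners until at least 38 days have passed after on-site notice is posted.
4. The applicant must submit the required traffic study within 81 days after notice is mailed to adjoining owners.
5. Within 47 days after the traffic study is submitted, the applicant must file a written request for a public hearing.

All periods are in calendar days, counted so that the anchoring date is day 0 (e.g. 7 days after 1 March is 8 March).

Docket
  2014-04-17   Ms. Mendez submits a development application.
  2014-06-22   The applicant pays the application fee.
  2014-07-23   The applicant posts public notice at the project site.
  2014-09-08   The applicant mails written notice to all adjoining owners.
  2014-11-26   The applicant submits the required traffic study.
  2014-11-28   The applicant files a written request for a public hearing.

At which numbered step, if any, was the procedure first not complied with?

Step 1 — counting 68 days from 2014-04-17 (when the application is submitted) gives a deadline of 2014-06-24; 2014-06-22 is within that limit.
Step 2 — must wait 15 days from 2014-07-13 (end of the 21-day comment period, which began when the application fee is paid on 2014-06-22), so not before 2014-07-28; done 2014-07-23 — 5 days too early.
Later steps need not be reached.

Step 2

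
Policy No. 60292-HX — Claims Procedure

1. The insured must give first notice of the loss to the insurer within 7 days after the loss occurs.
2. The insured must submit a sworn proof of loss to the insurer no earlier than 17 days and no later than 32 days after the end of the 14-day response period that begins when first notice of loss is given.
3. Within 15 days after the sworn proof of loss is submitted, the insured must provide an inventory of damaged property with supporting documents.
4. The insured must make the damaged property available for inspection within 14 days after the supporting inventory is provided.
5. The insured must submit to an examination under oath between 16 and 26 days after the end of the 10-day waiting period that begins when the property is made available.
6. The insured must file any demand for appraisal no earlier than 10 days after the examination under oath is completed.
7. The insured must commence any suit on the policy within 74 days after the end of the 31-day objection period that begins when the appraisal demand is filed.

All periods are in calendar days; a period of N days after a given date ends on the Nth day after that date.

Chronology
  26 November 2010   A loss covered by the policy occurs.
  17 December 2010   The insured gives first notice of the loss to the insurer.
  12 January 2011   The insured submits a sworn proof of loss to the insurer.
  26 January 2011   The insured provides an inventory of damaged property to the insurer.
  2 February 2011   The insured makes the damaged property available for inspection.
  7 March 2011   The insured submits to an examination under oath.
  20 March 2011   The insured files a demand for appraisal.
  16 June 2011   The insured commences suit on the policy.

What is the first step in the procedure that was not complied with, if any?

Step 1: 7 days after 26 November 2010 (when the loss occurs) is 3 December 2010; not done until 17 December 2010, 14 days after the deadline.
No need to go further; step 1 was not satisfied.

Step 1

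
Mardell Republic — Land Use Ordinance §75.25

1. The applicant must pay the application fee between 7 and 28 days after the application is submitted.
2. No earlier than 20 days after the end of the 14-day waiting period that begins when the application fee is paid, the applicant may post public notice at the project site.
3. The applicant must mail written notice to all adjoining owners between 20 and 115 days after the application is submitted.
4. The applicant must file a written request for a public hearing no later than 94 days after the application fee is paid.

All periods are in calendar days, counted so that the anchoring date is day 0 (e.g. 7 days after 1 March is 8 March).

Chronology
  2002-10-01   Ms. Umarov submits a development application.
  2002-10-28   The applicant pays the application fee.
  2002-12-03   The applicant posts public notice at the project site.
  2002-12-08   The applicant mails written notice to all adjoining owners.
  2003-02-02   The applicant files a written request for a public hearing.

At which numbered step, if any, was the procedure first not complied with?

(1) the permitted window runs from 2002-10-01 + 7 = 2002-10-08 to 2002-10-01 + 28 = 2002-10-29; done 2002-10-28, which is between those dates.
(2) permitted from 2002-11-11 + 20 days = 2002-12-01 onward; 2002-12-03 is on or after that date.
(3) the permitted window runs from 2002-10-01 + 20 = 2002-10-21 to 2002-10-01 + 115 = 2003-01-24; done 2002-12-08 — within the window.
(4) due by 2002-10-28 + 94 days = 2003-01-30; not done until 2003-02-02, 3 days after the deadline.

Step 4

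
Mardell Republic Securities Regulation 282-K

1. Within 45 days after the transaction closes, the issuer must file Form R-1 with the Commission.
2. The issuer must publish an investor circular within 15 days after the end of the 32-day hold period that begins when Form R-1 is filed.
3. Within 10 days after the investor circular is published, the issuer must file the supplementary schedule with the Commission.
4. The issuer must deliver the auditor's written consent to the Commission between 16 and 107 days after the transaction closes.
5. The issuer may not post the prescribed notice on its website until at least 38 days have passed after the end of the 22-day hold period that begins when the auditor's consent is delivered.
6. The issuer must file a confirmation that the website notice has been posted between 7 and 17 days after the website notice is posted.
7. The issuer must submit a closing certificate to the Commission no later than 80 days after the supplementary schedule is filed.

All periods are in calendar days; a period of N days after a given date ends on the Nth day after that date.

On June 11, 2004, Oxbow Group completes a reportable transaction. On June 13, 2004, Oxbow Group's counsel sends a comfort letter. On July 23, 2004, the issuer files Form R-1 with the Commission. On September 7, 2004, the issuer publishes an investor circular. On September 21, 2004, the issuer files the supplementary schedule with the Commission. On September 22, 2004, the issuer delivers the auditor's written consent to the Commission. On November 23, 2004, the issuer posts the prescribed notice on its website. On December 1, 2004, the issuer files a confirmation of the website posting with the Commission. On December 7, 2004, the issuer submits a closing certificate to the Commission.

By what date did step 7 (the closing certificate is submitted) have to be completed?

December 10, 2004

Step 7 runs from September 21, 2004, when the supplementary schedule is filed. 80 days after September 21, 2004 is December 10, 2004.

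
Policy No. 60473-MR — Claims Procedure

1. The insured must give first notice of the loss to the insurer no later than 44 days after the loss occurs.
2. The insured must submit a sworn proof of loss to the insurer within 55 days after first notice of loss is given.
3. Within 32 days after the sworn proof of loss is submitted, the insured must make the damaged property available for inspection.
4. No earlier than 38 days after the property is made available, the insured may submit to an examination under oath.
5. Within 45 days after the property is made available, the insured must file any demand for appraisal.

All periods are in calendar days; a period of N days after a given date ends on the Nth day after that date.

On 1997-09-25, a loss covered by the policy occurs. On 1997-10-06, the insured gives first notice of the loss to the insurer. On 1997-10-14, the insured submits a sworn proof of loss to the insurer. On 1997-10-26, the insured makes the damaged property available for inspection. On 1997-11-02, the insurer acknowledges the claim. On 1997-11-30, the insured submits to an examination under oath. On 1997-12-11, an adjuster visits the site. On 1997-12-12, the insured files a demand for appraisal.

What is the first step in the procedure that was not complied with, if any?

Step 1: 44 days after 1997-09-25 (when the loss occurs) is 1997-11-08; 1997-10-06 is within that limit.
Step 2: 55 days after 1997-10-06 (when first notice of loss is given) is 1997-11-30; 1997-10-14 is within that limit.
Step 3: 32 days after 1997-10-14 (when the sworn proof of loss is submitted) is 1997-11-15; completed 1997-10-26, before the deadline.
Step 4: the earliest permitted date is 38 days after 1997-10-26 (when the property is made available), i.e. 1997-12-03; acted on 1997-11-30, 3 days prematurely.
The procedure was therefore not followed at step 4.

Step 4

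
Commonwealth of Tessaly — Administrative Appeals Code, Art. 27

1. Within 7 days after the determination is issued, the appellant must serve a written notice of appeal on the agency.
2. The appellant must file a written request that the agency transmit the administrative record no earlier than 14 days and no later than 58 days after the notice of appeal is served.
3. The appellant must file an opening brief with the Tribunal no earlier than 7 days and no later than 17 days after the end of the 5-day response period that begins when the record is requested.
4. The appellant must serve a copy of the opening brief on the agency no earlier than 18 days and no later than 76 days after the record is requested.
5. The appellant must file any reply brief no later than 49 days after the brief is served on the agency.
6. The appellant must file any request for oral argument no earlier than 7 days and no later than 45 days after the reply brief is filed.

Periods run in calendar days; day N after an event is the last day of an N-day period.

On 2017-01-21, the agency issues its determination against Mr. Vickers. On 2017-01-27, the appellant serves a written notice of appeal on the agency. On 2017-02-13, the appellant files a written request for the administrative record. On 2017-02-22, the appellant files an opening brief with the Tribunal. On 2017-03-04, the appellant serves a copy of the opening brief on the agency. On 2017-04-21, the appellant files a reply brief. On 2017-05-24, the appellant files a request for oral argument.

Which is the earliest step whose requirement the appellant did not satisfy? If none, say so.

Step 1: 7 days after 2017-01-21 (when the determination is issued) is 2017-01-28; 2017-01-27 is within that limit.
Step 2: the window is 14–58 days after 2017-01-27 (when the notice of appeal is served), so 2017-02-10 through 2017-03-26; done 2017-02-13 — within the window.
Step 3: the window is 7–17 days after 2017-02-18 (end of the 5-day response period, which began when the record is requested on 2017-02-13), so 2017-02-25 through 2017-03-07; 2017-02-22 is 3 days too early.
The procedure was therefore not followed at step 3.

Step 3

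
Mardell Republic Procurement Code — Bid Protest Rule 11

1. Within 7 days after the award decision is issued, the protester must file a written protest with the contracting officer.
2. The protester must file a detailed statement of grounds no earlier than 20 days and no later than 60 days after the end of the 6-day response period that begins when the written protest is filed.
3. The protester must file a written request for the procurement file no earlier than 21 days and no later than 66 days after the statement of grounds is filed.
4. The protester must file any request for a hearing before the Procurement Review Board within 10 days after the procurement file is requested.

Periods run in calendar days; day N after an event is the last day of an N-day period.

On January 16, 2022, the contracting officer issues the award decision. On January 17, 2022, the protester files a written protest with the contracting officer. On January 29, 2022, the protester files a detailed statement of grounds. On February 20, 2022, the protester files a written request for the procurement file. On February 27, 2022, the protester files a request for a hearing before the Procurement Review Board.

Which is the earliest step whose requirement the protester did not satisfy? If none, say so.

Step 2

Step 1 — counting 7 days from January 16, 2022 (when the award decision is issued) gives a deadline of January 23, 2022; January 17, 2022 is within that limit.
Step 2 — 20 and 60 days from January 23, 2022 (end of the 6-day response period, which began when the written protest is filed on January 17, 2022) are February 12, 2022 and March 24, 2022 respectively; January 29, 2022 is 14 days too early.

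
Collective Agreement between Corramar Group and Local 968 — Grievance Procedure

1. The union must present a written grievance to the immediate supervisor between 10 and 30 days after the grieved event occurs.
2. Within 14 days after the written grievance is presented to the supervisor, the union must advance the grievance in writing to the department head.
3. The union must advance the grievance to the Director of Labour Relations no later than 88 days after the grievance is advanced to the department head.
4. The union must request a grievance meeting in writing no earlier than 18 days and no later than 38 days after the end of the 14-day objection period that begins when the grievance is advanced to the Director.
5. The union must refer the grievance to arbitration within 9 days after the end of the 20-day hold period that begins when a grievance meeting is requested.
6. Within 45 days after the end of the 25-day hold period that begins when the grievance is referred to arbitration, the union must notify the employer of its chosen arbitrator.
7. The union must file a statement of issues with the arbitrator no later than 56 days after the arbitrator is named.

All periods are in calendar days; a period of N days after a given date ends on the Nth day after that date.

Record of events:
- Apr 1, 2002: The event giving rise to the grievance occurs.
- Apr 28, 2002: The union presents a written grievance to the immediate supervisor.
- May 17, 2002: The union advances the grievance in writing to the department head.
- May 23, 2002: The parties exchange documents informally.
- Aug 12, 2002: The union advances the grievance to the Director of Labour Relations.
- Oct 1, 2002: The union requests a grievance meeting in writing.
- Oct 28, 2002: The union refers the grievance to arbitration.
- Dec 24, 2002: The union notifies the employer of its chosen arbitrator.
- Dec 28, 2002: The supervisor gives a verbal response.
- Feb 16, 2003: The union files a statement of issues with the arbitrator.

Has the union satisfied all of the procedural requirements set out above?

No

Step 1 — 10 and 30 days from Apr 1, 2002 (when the grieved event occurs) are Apr 11, 2002 and May 1, 2002 respectively; Apr 28, 2002 falls inside that range.
Step 2 — counting 14 days from Apr 28, 2002 (when the written grievance is presented to the supervisor) gives a deadline of May 12, 2002; done May 17, 2002 — 5 days late.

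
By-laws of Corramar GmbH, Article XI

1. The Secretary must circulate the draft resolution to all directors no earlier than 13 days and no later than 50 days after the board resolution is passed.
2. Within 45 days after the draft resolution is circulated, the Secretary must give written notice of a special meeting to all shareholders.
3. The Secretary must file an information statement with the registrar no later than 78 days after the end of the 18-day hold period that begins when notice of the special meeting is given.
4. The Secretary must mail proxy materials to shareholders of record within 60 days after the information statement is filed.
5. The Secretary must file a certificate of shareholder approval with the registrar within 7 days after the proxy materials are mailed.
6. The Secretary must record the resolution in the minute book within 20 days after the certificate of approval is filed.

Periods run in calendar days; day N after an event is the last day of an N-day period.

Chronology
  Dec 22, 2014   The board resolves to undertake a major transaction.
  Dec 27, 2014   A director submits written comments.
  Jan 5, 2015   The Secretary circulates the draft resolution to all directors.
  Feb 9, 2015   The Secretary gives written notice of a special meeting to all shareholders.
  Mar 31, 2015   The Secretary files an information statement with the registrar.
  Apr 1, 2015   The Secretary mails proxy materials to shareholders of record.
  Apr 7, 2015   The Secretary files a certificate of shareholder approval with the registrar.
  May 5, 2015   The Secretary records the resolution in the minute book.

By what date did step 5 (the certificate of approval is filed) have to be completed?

Apr 8, 2015

Step 5 runs from Apr 1, 2015, when the proxy materials are mailed. 7 days after Apr 1, 2015 is Apr 8, 2015.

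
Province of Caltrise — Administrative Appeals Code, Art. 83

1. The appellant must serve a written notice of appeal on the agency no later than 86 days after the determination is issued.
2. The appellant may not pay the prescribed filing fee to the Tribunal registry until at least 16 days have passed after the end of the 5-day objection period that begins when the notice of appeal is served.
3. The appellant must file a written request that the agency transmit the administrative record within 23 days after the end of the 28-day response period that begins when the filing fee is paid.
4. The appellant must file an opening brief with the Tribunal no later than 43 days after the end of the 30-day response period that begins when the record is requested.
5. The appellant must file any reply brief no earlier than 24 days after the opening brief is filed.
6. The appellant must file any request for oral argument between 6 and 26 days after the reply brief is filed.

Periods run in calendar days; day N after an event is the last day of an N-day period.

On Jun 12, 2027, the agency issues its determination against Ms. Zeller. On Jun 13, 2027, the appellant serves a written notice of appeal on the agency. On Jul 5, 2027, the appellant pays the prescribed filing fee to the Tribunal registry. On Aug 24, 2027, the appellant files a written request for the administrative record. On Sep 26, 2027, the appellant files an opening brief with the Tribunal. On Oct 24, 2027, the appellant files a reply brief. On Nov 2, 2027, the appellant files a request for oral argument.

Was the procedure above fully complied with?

Yes

(1) due by Jun 12, 2027 + 86 days = Sep 6, 2027; done Jun 13, 2027 — timely.
(2) permitted from Jun 18, 2027 + 16 days = Jul 4, 2027 onward; done Jul 5, 2027, after the minimum wait.
(3) due by Aug 2, 2027 + 23 days = Aug 25, 2027; done Aug 24, 2027 — timely.
(4) due by Sep 23, 2027 + 43 days = Nov 5, 2027; Sep 26, 2027 is within that limit.
(5) permitted from Sep 26, 2027 + 24 days = Oct 20, 2027 onward; Oct 24, 2027 is on or after that date.
(6) the permitted window runs from Oct 24, 2027 + 6 = Oct 30, 2027 to Oct 24, 2027 + 26 = Nov 19, 2027; Nov 2, 2027 falls inside that range.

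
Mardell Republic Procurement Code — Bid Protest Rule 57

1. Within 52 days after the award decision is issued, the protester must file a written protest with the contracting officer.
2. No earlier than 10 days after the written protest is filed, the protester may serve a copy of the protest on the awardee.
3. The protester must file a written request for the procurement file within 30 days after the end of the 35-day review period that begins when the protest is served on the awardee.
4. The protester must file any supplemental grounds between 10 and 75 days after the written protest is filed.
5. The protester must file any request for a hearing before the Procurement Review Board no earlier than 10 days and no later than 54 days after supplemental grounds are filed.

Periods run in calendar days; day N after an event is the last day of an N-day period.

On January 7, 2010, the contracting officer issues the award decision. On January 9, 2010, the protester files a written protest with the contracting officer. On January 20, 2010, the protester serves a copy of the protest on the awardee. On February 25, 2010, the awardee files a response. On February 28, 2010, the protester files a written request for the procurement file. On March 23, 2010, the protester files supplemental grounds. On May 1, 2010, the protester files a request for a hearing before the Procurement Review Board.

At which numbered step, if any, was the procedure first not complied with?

None — every step was satisfied

Step 1 — counting 52 days from January 7, 2010 (when the award decision is issued) gives a deadline of February 28, 2010; done January 9, 2010 — timely.
Step 2 — must wait 10 days from January 9, 2010 (when the written protest is filed), so not before January 19, 2010; done January 20, 2010, after the minimum wait.
Step 3 — counting 30 days from February 24, 2010 (end of the 35-day review period, which began when the protest is served on the awardee on January 20, 2010) gives a deadline of March 26, 2010; February 28, 2010 is within that limit.
Step 4 — 10 and 75 days from January 9, 2010 (when the written protest is filed) are January 19, 2010 and March 25, 2010 respectively; March 23, 2010 falls inside that range.
Step 5 — 10 and 54 days from March 23, 2010 (when supplemental grounds are filed) are April 2, 2010 and May 16, 2010 respectively; May 1, 2010 falls inside that range.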